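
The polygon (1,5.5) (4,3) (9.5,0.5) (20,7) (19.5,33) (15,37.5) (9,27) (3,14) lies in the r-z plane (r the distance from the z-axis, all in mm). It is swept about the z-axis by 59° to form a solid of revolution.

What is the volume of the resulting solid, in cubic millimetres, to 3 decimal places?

Profile (r,z), 8 vertices: (1,5.5) (4,3) (9.5,0.5) (20,7) (19.5,33) (15,37.5) (9,27) (3,14)
edge 0: (1,5.5)→(4,3)  cross = 1·3 − 4·5.5 = -19.0000; (r_i+r_j)·cross = 5·-19.0000 = -95.0000
edge 1: (4,3)→(9.5,0.5)  cross = 4·0.5 − 9.5·3 = -26.5000; (r_i+r_j)·cross = 13.5·-26.5000 = -357.7500
edge 2: (9.5,0.5)→(20,7)  cross = 9.5·7 − 20·0.5 = 56.5000; (r_i+r_j)·cross = 29.5·56.5000 = 1666.7500
edge 3: (20,7)→(19.5,33)  cross = 20·33 − 19.5·7 = 523.5000; (r_i+r_j)·cross = 39.5·523.5000 = 20678.2500
edge 4: (19.5,33)→(15,37.5)  cross = 19.5·37.5 − 15·33 = 236.2500; (r_i+r_j)·cross = 34.5·236.2500 = 8150.6250
edge 5: (15,37.5)→(9,27)  cross = 15·27 − 9·37.5 = 67.5000; (r_i+r_j)·cross = 24·67.5000 = 1620.0000
edge 6: (9,27)→(3,14)  cross = 9·14 − 3·27 = 45.0000; (r_i+r_j)·cross = 12·45.0000 = 540.0000
edge 7: (3,14)→(1,5.5)  cross = 3·5.5 − 1·14 = 2.5000; (r_i+r_j)·cross = 4·2.5000 = 10.0000
Σcross = 885.7500 → A = |Σcross|/2 = 442.8750 mm²
Σ(r_i+r_j)·cross = 32212.8750 → first moment M = |Σ|/6 = 5368.8125
R_c = M/A = 5368.8125/442.8750 = 12.1226 mm
θ = 59° = 1.029744 rad
V = θ·R_c·A = 1.029744·12.1226·442.8750 = 5528.504 mm³

Volume = 5528.504 mm³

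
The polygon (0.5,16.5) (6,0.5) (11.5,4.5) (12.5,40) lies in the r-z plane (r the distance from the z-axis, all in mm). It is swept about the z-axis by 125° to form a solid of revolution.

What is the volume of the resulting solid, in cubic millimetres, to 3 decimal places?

Volume = 4305.600 mm³

Profile (r,z), 4 vertices: (0.5,16.5) (6,0.5) (11.5,4.5) (12.5,40)
edge 0: (0.5,16.5)→(6,0.5)  cross = 0.5·0.5 − 6·16.5 = -98.7500; (r_i+r_j)·cross = 6.5·-98.7500 = -641.8750
edge 1: (6,0.5)→(11.5,4.5)  cross = 6·4.5 − 11.5·0.5 = 21.2500; (r_i+r_j)·cross = 17.5·21.2500 = 371.8750
edge 2: (11.5,4.5)→(12.5,40)  cross = 11.5·40 − 12.5·4.5 = 403.7500; (r_i+r_j)·cross = 24·403.7500 = 9690.0000
edge 3: (12.5,40)→(0.5,16.5)  cross = 12.5·16.5 − 0.5·40 = 186.2500; (r_i+r_j)·cross = 13·186.2500 = 2421.2500
Σcross = 512.5000 → A = |Σcross|/2 = 256.2500 mm²
Σ(r_i+r_j)·cross = 11841.2500 → first moment M = |Σ|/6 = 1973.5417
R_c = M/A = 1973.5417/256.2500 = 7.7016 mm
θ = 125° = 2.181662 rad
V = θ·R_c·A = 2.181662·7.7016·256.2500 = 4305.600 mm³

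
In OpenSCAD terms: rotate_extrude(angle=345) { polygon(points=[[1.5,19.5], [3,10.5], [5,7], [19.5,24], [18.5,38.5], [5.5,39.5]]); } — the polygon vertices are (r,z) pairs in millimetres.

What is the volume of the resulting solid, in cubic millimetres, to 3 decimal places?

Profile (r,z), 6 vertices: (1.5,19.5) (3,10.5) (5,7) (19.5,24) (18.5,38.5) (5.5,39.5)
edge 0: (1.5,19.5)→(3,10.5)  cross = 1.5·10.5 − 3·19.5 = -42.7500; (r_i+r_j)·cross = 4.5·-42.7500 = -192.3750
edge 1: (3,10.5)→(5,7)  cross = 3·7 − 5·10.5 = -31.5000; (r_i+r_j)·cross = 8·-31.5000 = -252.0000
edge 2: (5,7)→(19.5,24)  cross = 5·24 − 19.5·7 = -16.5000; (r_i+r_j)·cross = 24.5·-16.5000 = -404.2500
edge 3: (19.5,24)→(18.5,38.5)  cross = 19.5·38.5 − 18.5·24 = 306.7500; (r_i+r_j)·cross = 38·306.7500 = 11656.5000
edge 4: (18.5,38.5)→(5.5,39.5)  cross = 18.5·39.5 − 5.5·38.5 = 519.0000; (r_i+r_j)·cross = 24·519.0000 = 12456.0000
edge 5: (5.5,39.5)→(1.5,19.5)  cross = 5.5·19.5 − 1.5·39.5 = 48.0000; (r_i+r_j)·cross = 7·48.0000 = 336.0000
Σcross = 783.0000 → A = |Σcross|/2 = 391.5000 mm²
Σ(r_i+r_j)·cross = 23599.8750 → first moment M = |Σ|/6 = 3933.3125
R_c = M/A = 3933.3125/391.5000 = 10.0468 mm
θ = 345° = 6.021386 rad
V = θ·R_c·A = 6.021386·10.0468·391.5000 = 23683.993 mm³

Volume = 23683.993 mm³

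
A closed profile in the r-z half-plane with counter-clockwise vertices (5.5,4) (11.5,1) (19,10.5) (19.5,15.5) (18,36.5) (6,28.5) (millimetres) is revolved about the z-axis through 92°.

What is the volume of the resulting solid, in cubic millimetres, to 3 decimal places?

Volume = 7393.660 mm³

Profile (r,z), 6 vertices: (5.5,4) (11.5,1) (19,10.5) (19.5,15.5) (18,36.5) (6,28.5)
edge 0: (5.5,4)→(11.5,1)  cross = 5.5·1 − 11.5·4 = -40.5000; (r_i+r_j)·cross = 17·-40.5000 = -688.5000
edge 1: (11.5,1)→(19,10.5)  cross = 11.5·10.5 − 19·1 = 101.7500; (r_i+r_j)·cross = 30.5·101.7500 = 3103.3750
edge 2: (19,10.5)→(19.5,15.5)  cross = 19·15.5 − 19.5·10.5 = 89.7500; (r_i+r_j)·cross = 38.5·89.7500 = 3455.3750
edge 3: (19.5,15.5)→(18,36.5)  cross = 19.5·36.5 − 18·15.5 = 432.7500; (r_i+r_j)·cross = 37.5·432.7500 = 16228.1250
edge 4: (18,36.5)→(6,28.5)  cross = 18·28.5 − 6·36.5 = 294.0000; (r_i+r_j)·cross = 24·294.0000 = 7056.0000
edge 5: (6,28.5)→(5.5,4)  cross = 6·4 − 5.5·28.5 = -132.7500; (r_i+r_j)·cross = 11.5·-132.7500 = -1526.6250
Σcross = 745.0000 → A = |Σcross|/2 = 372.5000 mm²
Σ(r_i+r_j)·cross = 27627.7500 → first moment M = |Σ|/6 = 4604.6250
R_c = M/A = 4604.6250/372.5000 = 12.3614 mm
θ = 92° = 1.605703 rad
V = θ·R_c·A = 1.605703·12.3614·372.5000 = 7393.660 mm³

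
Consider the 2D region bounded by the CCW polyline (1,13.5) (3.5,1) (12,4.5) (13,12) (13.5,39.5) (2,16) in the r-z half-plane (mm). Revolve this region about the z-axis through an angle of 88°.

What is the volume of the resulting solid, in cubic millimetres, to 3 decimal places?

Profile (r,z), 6 vertices: (1,13.5) (3.5,1) (12,4.5) (13,12) (13.5,39.5) (2,16)
edge 0: (1,13.5)→(3.5,1)  cross = 1·1 − 3.5·13.5 = -46.2500; (r_i+r_j)·cross = 4.5·-46.2500 = -208.1250
edge 1: (3.5,1)→(12,4.5)  cross = 3.5·4.5 − 12·1 = 3.7500; (r_i+r_j)·cross = 15.5·3.7500 = 58.1250
edge 2: (12,4.5)→(13,12)  cross = 12·12 − 13·4.5 = 85.5000; (r_i+r_j)·cross = 25·85.5000 = 2137.5000
edge 3: (13,12)→(13.5,39.5)  cross = 13·39.5 − 13.5·12 = 351.5000; (r_i+r_j)·cross = 26.5·351.5000 = 9314.7500
edge 4: (13.5,39.5)→(2,16)  cross = 13.5·16 − 2·39.5 = 137.0000; (r_i+r_j)·cross = 15.5·137.0000 = 2123.5000
edge 5: (2,16)→(1,13.5)  cross = 2·13.5 − 1·16 = 11.0000; (r_i+r_j)·cross = 3·11.0000 = 33.0000
Σcross = 542.5000 → A = |Σcross|/2 = 271.2500 mm²
Σ(r_i+r_j)·cross = 13458.7500 → first moment M = |Σ|/6 = 2243.1250
R_c = M/A = 2243.1250/271.2500 = 8.2696 mm
θ = 88° = 1.535890 rad
V = θ·R_c·A = 1.535890·8.2696·271.2500 = 3445.193 mm³

Volume = 3445.193 mm³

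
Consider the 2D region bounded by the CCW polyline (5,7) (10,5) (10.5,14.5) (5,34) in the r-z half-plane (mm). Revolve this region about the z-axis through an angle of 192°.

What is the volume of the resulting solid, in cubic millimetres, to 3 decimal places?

Volume = 2390.961 mm³

Profile (r,z), 4 vertices: (5,7) (10,5) (10.5,14.5) (5,34)
edge 0: (5,7)→(10,5)  cross = 5·5 − 10·7 = -45.0000; (r_i+r_j)·cross = 15·-45.0000 = -675.0000
edge 1: (10,5)→(10.5,14.5)  cross = 10·14.5 − 10.5·5 = 92.5000; (r_i+r_j)·cross = 20.5·92.5000 = 1896.2500
edge 2: (10.5,14.5)→(5,34)  cross = 10.5·34 − 5·14.5 = 284.5000; (r_i+r_j)·cross = 15.5·284.5000 = 4409.7500
edge 3: (5,34)→(5,7)  cross = 5·7 − 5·34 = -135.0000; (r_i+r_j)·cross = 10·-135.0000 = -1350.0000
Σcross = 197.0000 → A = |Σcross|/2 = 98.5000 mm²
Σ(r_i+r_j)·cross = 4281.0000 → first moment M = |Σ|/6 = 713.5000
R_c = M/A = 713.5000/98.5000 = 7.2437 mm
θ = 192° = 3.351032 rad
V = θ·R_c·A = 3.351032·7.2437·98.5000 = 2390.961 mm³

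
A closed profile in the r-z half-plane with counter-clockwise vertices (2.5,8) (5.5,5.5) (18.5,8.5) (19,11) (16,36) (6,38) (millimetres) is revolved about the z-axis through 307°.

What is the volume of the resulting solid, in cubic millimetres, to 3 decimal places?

Profile (r,z), 6 vertices: (2.5,8) (5.5,5.5) (18.5,8.5) (19,11) (16,36) (6,38)
edge 0: (2.5,8)→(5.5,5.5)  cross = 2.5·5.5 − 5.5·8 = -30.2500; (r_i+r_j)·cross = 8·-30.2500 = -242.0000
edge 1: (5.5,5.5)→(18.5,8.5)  cross = 5.5·8.5 − 18.5·5.5 = -55.0000; (r_i+r_j)·cross = 24·-55.0000 = -1320.0000
edge 2: (18.5,8.5)→(19,11)  cross = 18.5·11 − 19·8.5 = 42.0000; (r_i+r_j)·cross = 37.5·42.0000 = 1575.0000
edge 3: (19,11)→(16,36)  cross = 19·36 − 16·11 = 508.0000; (r_i+r_j)·cross = 35·508.0000 = 17780.0000
edge 4: (16,36)→(6,38)  cross = 16·38 − 6·36 = 392.0000; (r_i+r_j)·cross = 22·392.0000 = 8624.0000
edge 5: (6,38)→(2.5,8)  cross = 6·8 − 2.5·38 = -47.0000; (r_i+r_j)·cross = 8.5·-47.0000 = -399.5000
Σcross = 809.7500 → A = |Σcross|/2 = 404.8750 mm²
Σ(r_i+r_j)·cross = 26017.5000 → first moment M = |Σ|/6 = 4336.2500
R_c = M/A = 4336.2500/404.8750 = 10.7101 mm
θ = 307° = 5.358161 rad
V = θ·R_c·A = 5.358161·10.7101·404.8750 = 23234.325 mm³

Volume = 23234.325 mm³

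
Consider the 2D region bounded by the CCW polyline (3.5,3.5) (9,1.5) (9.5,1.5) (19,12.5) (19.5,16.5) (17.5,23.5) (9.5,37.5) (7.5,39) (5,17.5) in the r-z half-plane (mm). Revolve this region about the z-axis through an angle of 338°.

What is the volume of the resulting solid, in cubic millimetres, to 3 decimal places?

Volume = 22836.345 mm³

Profile (r,z), 9 vertices: (3.5,3.5) (9,1.5) (9.5,1.5) (19,12.5) (19.5,16.5) (17.5,23.5) (9.5,37.5) (7.5,39) (5,17.5)
edge 0: (3.5,3.5)→(9,1.5)  cross = 3.5·1.5 − 9·3.5 = -26.2500; (r_i+r_j)·cross = 12.5·-26.2500 = -328.1250
edge 1: (9,1.5)→(9.5,1.5)  cross = 9·1.5 − 9.5·1.5 = -0.7500; (r_i+r_j)·cross = 18.5·-0.7500 = -13.8750
edge 2: (9.5,1.5)→(19,12.5)  cross = 9.5·12.5 − 19·1.5 = 90.2500; (r_i+r_j)·cross = 28.5·90.2500 = 2572.1250
edge 3: (19,12.5)→(19.5,16.5)  cross = 19·16.5 − 19.5·12.5 = 69.7500; (r_i+r_j)·cross = 38.5·69.7500 = 2685.3750
edge 4: (19.5,16.5)→(17.5,23.5)  cross = 19.5·23.5 − 17.5·16.5 = 169.5000; (r_i+r_j)·cross = 37·169.5000 = 6271.5000
edge 5: (17.5,23.5)→(9.5,37.5)  cross = 17.5·37.5 − 9.5·23.5 = 433.0000; (r_i+r_j)·cross = 27·433.0000 = 11691.0000
edge 6: (9.5,37.5)→(7.5,39)  cross = 9.5·39 − 7.5·37.5 = 89.2500; (r_i+r_j)·cross = 17·89.2500 = 1517.2500
edge 7: (7.5,39)→(5,17.5)  cross = 7.5·17.5 − 5·39 = -63.7500; (r_i+r_j)·cross = 12.5·-63.7500 = -796.8750
edge 8: (5,17.5)→(3.5,3.5)  cross = 5·3.5 − 3.5·17.5 = -43.7500; (r_i+r_j)·cross = 8.5·-43.7500 = -371.8750
Σcross = 717.2500 → A = |Σcross|/2 = 358.6250 mm²
Σ(r_i+r_j)·cross = 23226.5000 → first moment M = |Σ|/6 = 3871.0833
R_c = M/A = 3871.0833/358.6250 = 10.7942 mm
θ = 338° = 5.899213 rad
V = θ·R_c·A = 5.899213·10.7942·358.6250 = 22836.345 mm³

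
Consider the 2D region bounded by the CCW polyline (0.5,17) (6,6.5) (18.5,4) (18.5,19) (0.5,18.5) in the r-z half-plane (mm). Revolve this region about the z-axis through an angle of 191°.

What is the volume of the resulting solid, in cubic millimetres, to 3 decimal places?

Profile (r,z), 5 vertices: (0.5,17) (6,6.5) (18.5,4) (18.5,19) (0.5,18.5)
edge 0: (0.5,17)→(6,6.5)  cross = 0.5·6.5 − 6·17 = -98.7500; (r_i+r_j)·cross = 6.5·-98.7500 = -641.8750
edge 1: (6,6.5)→(18.5,4)  cross = 6·4 − 18.5·6.5 = -96.2500; (r_i+r_j)·cross = 24.5·-96.2500 = -2358.1250
edge 2: (18.5,4)→(18.5,19)  cross = 18.5·19 − 18.5·4 = 277.5000; (r_i+r_j)·cross = 37·277.5000 = 10267.5000
edge 3: (18.5,19)→(0.5,18.5)  cross = 18.5·18.5 − 0.5·19 = 332.7500; (r_i+r_j)·cross = 19·332.7500 = 6322.2500
edge 4: (0.5,18.5)→(0.5,17)  cross = 0.5·17 − 0.5·18.5 = -0.7500; (r_i+r_j)·cross = 1·-0.7500 = -0.7500
Σcross = 414.5000 → A = |Σcross|/2 = 207.2500 mm²
Σ(r_i+r_j)·cross = 13589.0000 → first moment M = |Σ|/6 = 2264.8333
R_c = M/A = 2264.8333/207.2500 = 10.9280 mm
θ = 191° = 3.333579 rad
V = θ·R_c·A = 3.333579·10.9280·207.2500 = 7550.001 mm³

Volume = 7550.001 mm³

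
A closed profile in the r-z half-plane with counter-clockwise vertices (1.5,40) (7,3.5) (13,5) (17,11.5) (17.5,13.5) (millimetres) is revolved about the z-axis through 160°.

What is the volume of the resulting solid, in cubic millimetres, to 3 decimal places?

Profile (r,z), 5 vertices: (1.5,40) (7,3.5) (13,5) (17,11.5) (17.5,13.5)
edge 0: (1.5,40)→(7,3.5)  cross = 1.5·3.5 − 7·40 = -274.7500; (r_i+r_j)·cross = 8.5·-274.7500 = -2335.3750
edge 1: (7,3.5)→(13,5)  cross = 7·5 − 13·3.5 = -10.5000; (r_i+r_j)·cross = 20·-10.5000 = -210.0000
edge 2: (13,5)→(17,11.5)  cross = 13·11.5 − 17·5 = 64.5000; (r_i+r_j)·cross = 30·64.5000 = 1935.0000
edge 3: (17,11.5)→(17.5,13.5)  cross = 17·13.5 − 17.5·11.5 = 28.2500; (r_i+r_j)·cross = 34.5·28.2500 = 974.6250
edge 4: (17.5,13.5)→(1.5,40)  cross = 17.5·40 − 1.5·13.5 = 679.7500; (r_i+r_j)·cross = 19·679.7500 = 12915.2500
Σcross = 487.2500 → A = |Σcross|/2 = 243.6250 mm²
Σ(r_i+r_j)·cross = 13279.5000 → first moment M = |Σ|/6 = 2213.2500
R_c = M/A = 2213.2500/243.6250 = 9.0847 mm
θ = 160° = 2.792527 rad
V = θ·R_c·A = 2.792527·9.0847·243.6250 = 6180.560 mm³

Volume = 6180.560 mm³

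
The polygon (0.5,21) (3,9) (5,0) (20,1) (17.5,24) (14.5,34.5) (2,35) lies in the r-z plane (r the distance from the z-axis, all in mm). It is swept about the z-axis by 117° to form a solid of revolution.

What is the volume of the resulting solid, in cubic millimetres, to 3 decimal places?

Profile (r,z), 7 vertices: (0.5,21) (3,9) (5,0) (20,1) (17.5,24) (14.5,34.5) (2,35)
edge 0: (0.5,21)→(3,9)  cross = 0.5·9 − 3·21 = -58.5000; (r_i+r_j)·cross = 3.5·-58.5000 = -204.7500
edge 1: (3,9)→(5,0)  cross = 3·0 − 5·9 = -45.0000; (r_i+r_j)·cross = 8·-45.0000 = -360.0000
edge 2: (5,0)→(20,1)  cross = 5·1 − 20·0 = 5.0000; (r_i+r_j)·cross = 25·5.0000 = 125.0000
edge 3: (20,1)→(17.5,24)  cross = 20·24 − 17.5·1 = 462.5000; (r_i+r_j)·cross = 37.5·462.5000 = 17343.7500
edge 4: (17.5,24)→(14.5,34.5)  cross = 17.5·34.5 − 14.5·24 = 255.7500; (r_i+r_j)·cross = 32·255.7500 = 8184.0000
edge 5: (14.5,34.5)→(2,35)  cross = 14.5·35 − 2·34.5 = 438.5000; (r_i+r_j)·cross = 16.5·438.5000 = 7235.2500
edge 6: (2,35)→(0.5,21)  cross = 2·21 − 0.5·35 = 24.5000; (r_i+r_j)·cross = 2.5·24.5000 = 61.2500
Σcross = 1082.7500 → A = |Σcross|/2 = 541.3750 mm²
Σ(r_i+r_j)·cross = 32384.5000 → first moment M = |Σ|/6 = 5397.4167
R_c = M/A = 5397.4167/541.3750 = 9.9698 mm
θ = 117° = 2.042035 rad
V = θ·R_c·A = 2.042035·9.9698·541.3750 = 11021.715 mm³

Volume = 11021.715 mm³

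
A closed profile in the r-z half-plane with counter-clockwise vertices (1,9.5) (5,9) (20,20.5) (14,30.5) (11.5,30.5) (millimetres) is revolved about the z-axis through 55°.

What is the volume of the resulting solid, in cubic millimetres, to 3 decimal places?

Profile (r,z), 5 vertices: (1,9.5) (5,9) (20,20.5) (14,30.5) (11.5,30.5)
edge 0: (1,9.5)→(5,9)  cross = 1·9 − 5·9.5 = -38.5000; (r_i+r_j)·cross = 6·-38.5000 = -231.0000
edge 1: (5,9)→(20,20.5)  cross = 5·20.5 − 20·9 = -77.5000; (r_i+r_j)·cross = 25·-77.5000 = -1937.5000
edge 2: (20,20.5)→(14,30.5)  cross = 20·30.5 − 14·20.5 = 323.0000; (r_i+r_j)·cross = 34·323.0000 = 10982.0000
edge 3: (14,30.5)→(11.5,30.5)  cross = 14·30.5 − 11.5·30.5 = 76.2500; (r_i+r_j)·cross = 25.5·76.2500 = 1944.3750
edge 4: (11.5,30.5)→(1,9.5)  cross = 11.5·9.5 − 1·30.5 = 78.7500; (r_i+r_j)·cross = 12.5·78.7500 = 984.3750
Σcross = 362.0000 → A = |Σcross|/2 = 181.0000 mm²
Σ(r_i+r_j)·cross = 11742.2500 → first moment M = |Σ|/6 = 1957.0417
R_c = M/A = 1957.0417/181.0000 = 10.8124 mm
θ = 55° = 0.959931 rad
V = θ·R_c·A = 0.959931·10.8124·181.0000 = 1878.625 mm³

Volume = 1878.625 mm³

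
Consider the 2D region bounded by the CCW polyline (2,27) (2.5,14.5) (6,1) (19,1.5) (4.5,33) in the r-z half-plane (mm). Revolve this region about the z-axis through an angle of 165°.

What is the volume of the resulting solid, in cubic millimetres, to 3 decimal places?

Profile (r,z), 5 vertices: (2,27) (2.5,14.5) (6,1) (19,1.5) (4.5,33)
edge 0: (2,27)→(2.5,14.5)  cross = 2·14.5 − 2.5·27 = -38.5000; (r_i+r_j)·cross = 4.5·-38.5000 = -173.2500
edge 1: (2.5,14.5)→(6,1)  cross = 2.5·1 − 6·14.5 = -84.5000; (r_i+r_j)·cross = 8.5·-84.5000 = -718.2500
edge 2: (6,1)→(19,1.5)  cross = 6·1.5 − 19·1 = -10.0000; (r_i+r_j)·cross = 25·-10.0000 = -250.0000
edge 3: (19,1.5)→(4.5,33)  cross = 19·33 − 4.5·1.5 = 620.2500; (r_i+r_j)·cross = 23.5·620.2500 = 14575.8750
edge 4: (4.5,33)→(2,27)  cross = 4.5·27 − 2·33 = 55.5000; (r_i+r_j)·cross = 6.5·55.5000 = 360.7500
Σcross = 542.7500 → A = |Σcross|/2 = 271.3750 mm²
Σ(r_i+r_j)·cross = 13795.1250 → first moment M = |Σ|/6 = 2299.1875
R_c = M/A = 2299.1875/271.3750 = 8.4724 mm
θ = 165° = 2.879793 rad
V = θ·R_c·A = 2.879793·8.4724·271.3750 = 6621.185 mm³

Volume = 6621.185 mm³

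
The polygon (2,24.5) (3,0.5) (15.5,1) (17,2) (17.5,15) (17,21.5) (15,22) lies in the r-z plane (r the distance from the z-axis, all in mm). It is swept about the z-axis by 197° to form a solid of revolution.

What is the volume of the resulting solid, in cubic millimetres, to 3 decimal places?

Profile (r,z), 7 vertices: (2,24.5) (3,0.5) (15.5,1) (17,2) (17.5,15) (17,21.5) (15,22)
edge 0: (2,24.5)→(3,0.5)  cross = 2·0.5 − 3·24.5 = -72.5000; (r_i+r_j)·cross = 5·-72.5000 = -362.5000
edge 1: (3,0.5)→(15.5,1)  cross = 3·1 − 15.5·0.5 = -4.7500; (r_i+r_j)·cross = 18.5·-4.7500 = -87.8750
edge 2: (15.5,1)→(17,2)  cross = 15.5·2 − 17·1 = 14.0000; (r_i+r_j)·cross = 32.5·14.0000 = 455.0000
edge 3: (17,2)→(17.5,15)  cross = 17·15 − 17.5·2 = 220.0000; (r_i+r_j)·cross = 34.5·220.0000 = 7590.0000
edge 4: (17.5,15)→(17,21.5)  cross = 17.5·21.5 − 17·15 = 121.2500; (r_i+r_j)·cross = 34.5·121.2500 = 4183.1250
edge 5: (17,21.5)→(15,22)  cross = 17·22 − 15·21.5 = 51.5000; (r_i+r_j)·cross = 32·51.5000 = 1648.0000
edge 6: (15,22)→(2,24.5)  cross = 15·24.5 − 2·22 = 323.5000; (r_i+r_j)·cross = 17·323.5000 = 5499.5000
Σcross = 653.0000 → A = |Σcross|/2 = 326.5000 mm²
Σ(r_i+r_j)·cross = 18925.2500 → first moment M = |Σ|/6 = 3154.2083
R_c = M/A = 3154.2083/326.5000 = 9.6607 mm
θ = 197° = 3.438299 rad
V = θ·R_c·A = 3.438299·9.6607·326.5000 = 10845.110 mm³

Volume = 10845.110 mm³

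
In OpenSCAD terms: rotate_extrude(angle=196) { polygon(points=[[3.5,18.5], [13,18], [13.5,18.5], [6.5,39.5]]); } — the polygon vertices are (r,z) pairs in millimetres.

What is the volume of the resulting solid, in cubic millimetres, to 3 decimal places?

Profile (r,z), 4 vertices: (3.5,18.5) (13,18) (13.5,18.5) (6.5,39.5)
edge 0: (3.5,18.5)→(13,18)  cross = 3.5·18 − 13·18.5 = -177.5000; (r_i+r_j)·cross = 16.5·-177.5000 = -2928.7500
edge 1: (13,18)→(13.5,18.5)  cross = 13·18.5 − 13.5·18 = -2.5000; (r_i+r_j)·cross = 26.5·-2.5000 = -66.2500
edge 2: (13.5,18.5)→(6.5,39.5)  cross = 13.5·39.5 − 6.5·18.5 = 413.0000; (r_i+r_j)·cross = 20·413.0000 = 8260.0000
edge 3: (6.5,39.5)→(3.5,18.5)  cross = 6.5·18.5 − 3.5·39.5 = -18.0000; (r_i+r_j)·cross = 10·-18.0000 = -180.0000
Σcross = 215.0000 → A = |Σcross|/2 = 107.5000 mm²
Σ(r_i+r_j)·cross = 5085.0000 → first moment M = |Σ|/6 = 847.5000
R_c = M/A = 847.5000/107.5000 = 7.8837 mm
θ = 196° = 3.420845 rad
V = θ·R_c·A = 3.420845·7.8837·107.5000 = 2899.166 mm³

Volume = 2899.166 mm³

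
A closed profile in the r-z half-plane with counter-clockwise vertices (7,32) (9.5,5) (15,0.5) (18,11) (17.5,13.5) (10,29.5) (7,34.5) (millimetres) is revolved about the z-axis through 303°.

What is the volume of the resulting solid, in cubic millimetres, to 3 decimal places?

Profile (r,z), 7 vertices: (7,32) (9.5,5) (15,0.5) (18,11) (17.5,13.5) (10,29.5) (7,34.5)
edge 0: (7,32)→(9.5,5)  cross = 7·5 − 9.5·32 = -269.0000; (r_i+r_j)·cross = 16.5·-269.0000 = -4438.5000
edge 1: (9.5,5)→(15,0.5)  cross = 9.5·0.5 − 15·5 = -70.2500; (r_i+r_j)·cross = 24.5·-70.2500 = -1721.1250
edge 2: (15,0.5)→(18,11)  cross = 15·11 − 18·0.5 = 156.0000; (r_i+r_j)·cross = 33·156.0000 = 5148.0000
edge 3: (18,11)→(17.5,13.5)  cross = 18·13.5 − 17.5·11 = 50.5000; (r_i+r_j)·cross = 35.5·50.5000 = 1792.7500
edge 4: (17.5,13.5)→(10,29.5)  cross = 17.5·29.5 − 10·13.5 = 381.2500; (r_i+r_j)·cross = 27.5·381.2500 = 10484.3750
edge 5: (10,29.5)→(7,34.5)  cross = 10·34.5 − 7·29.5 = 138.5000; (r_i+r_j)·cross = 17·138.5000 = 2354.5000
edge 6: (7,34.5)→(7,32)  cross = 7·32 − 7·34.5 = -17.5000; (r_i+r_j)·cross = 14·-17.5000 = -245.0000
Σcross = 369.5000 → A = |Σcross|/2 = 184.7500 mm²
Σ(r_i+r_j)·cross = 13375.0000 → first moment M = |Σ|/6 = 2229.1667
R_c = M/A = 2229.1667/184.7500 = 12.0659 mm
θ = 303° = 5.288348 rad
V = θ·R_c·A = 5.288348·12.0659·184.7500 = 11788.608 mm³

Volume = 11788.608 mm³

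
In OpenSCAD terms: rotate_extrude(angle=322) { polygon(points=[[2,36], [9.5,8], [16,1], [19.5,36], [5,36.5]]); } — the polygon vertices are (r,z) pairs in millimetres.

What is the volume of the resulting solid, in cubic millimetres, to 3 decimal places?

Profile (r,z), 5 vertices: (2,36) (9.5,8) (16,1) (19.5,36) (5,36.5)
edge 0: (2,36)→(9.5,8)  cross = 2·8 − 9.5·36 = -326.0000; (r_i+r_j)·cross = 11.5·-326.0000 = -3749.0000
edge 1: (9.5,8)→(16,1)  cross = 9.5·1 − 16·8 = -118.5000; (r_i+r_j)·cross = 25.5·-118.5000 = -3021.7500
edge 2: (16,1)→(19.5,36)  cross = 16·36 − 19.5·1 = 556.5000; (r_i+r_j)·cross = 35.5·556.5000 = 19755.7500
edge 3: (19.5,36)→(5,36.5)  cross = 19.5·36.5 − 5·36 = 531.7500; (r_i+r_j)·cross = 24.5·531.7500 = 13027.8750
edge 4: (5,36.5)→(2,36)  cross = 5·36 − 2·36.5 = 107.0000; (r_i+r_j)·cross = 7·107.0000 = 749.0000
Σcross = 750.7500 → A = |Σcross|/2 = 375.3750 mm²
Σ(r_i+r_j)·cross = 26761.8750 → first moment M = |Σ|/6 = 4460.3125
R_c = M/A = 4460.3125/375.3750 = 11.8823 mm
θ = 322° = 5.619960 rad
V = θ·R_c·A = 5.619960·11.8823·375.3750 = 25066.779 mm³

Volume = 25066.779 mm³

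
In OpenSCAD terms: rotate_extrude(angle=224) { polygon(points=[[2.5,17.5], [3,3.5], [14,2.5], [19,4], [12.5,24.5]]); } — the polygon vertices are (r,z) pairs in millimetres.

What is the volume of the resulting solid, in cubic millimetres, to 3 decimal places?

Profile (r,z), 5 vertices: (2.5,17.5) (3,3.5) (14,2.5) (19,4) (12.5,24.5)
edge 0: (2.5,17.5)→(3,3.5)  cross = 2.5·3.5 − 3·17.5 = -43.7500; (r_i+r_j)·cross = 5.5·-43.7500 = -240.6250
edge 1: (3,3.5)→(14,2.5)  cross = 3·2.5 − 14·3.5 = -41.5000; (r_i+r_j)·cross = 17·-41.5000 = -705.5000
edge 2: (14,2.5)→(19,4)  cross = 14·4 − 19·2.5 = 8.5000; (r_i+r_j)·cross = 33·8.5000 = 280.5000
edge 3: (19,4)→(12.5,24.5)  cross = 19·24.5 − 12.5·4 = 415.5000; (r_i+r_j)·cross = 31.5·415.5000 = 13088.2500
edge 4: (12.5,24.5)→(2.5,17.5)  cross = 12.5·17.5 − 2.5·24.5 = 157.5000; (r_i+r_j)·cross = 15·157.5000 = 2362.5000
Σcross = 496.2500 → A = |Σcross|/2 = 248.1250 mm²
Σ(r_i+r_j)·cross = 14785.1250 → first moment M = |Σ|/6 = 2464.1875
R_c = M/A = 2464.1875/248.1250 = 9.9312 mm
θ = 224° = 3.909538 rad
V = θ·R_c·A = 3.909538·9.9312·248.1250 = 9633.833 mm³

Volume = 9633.833 mm³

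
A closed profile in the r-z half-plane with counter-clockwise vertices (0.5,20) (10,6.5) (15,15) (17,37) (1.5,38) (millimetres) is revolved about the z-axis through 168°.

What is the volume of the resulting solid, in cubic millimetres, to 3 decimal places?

Profile (r,z), 5 vertices: (0.5,20) (10,6.5) (15,15) (17,37) (1.5,38)
edge 0: (0.5,20)→(10,6.5)  cross = 0.5·6.5 − 10·20 = -196.7500; (r_i+r_j)·cross = 10.5·-196.7500 = -2065.8750
edge 1: (10,6.5)→(15,15)  cross = 10·15 − 15·6.5 = 52.5000; (r_i+r_j)·cross = 25·52.5000 = 1312.5000
edge 2: (15,15)→(17,37)  cross = 15·37 − 17·15 = 300.0000; (r_i+r_j)·cross = 32·300.0000 = 9600.0000
edge 3: (17,37)→(1.5,38)  cross = 17·38 − 1.5·37 = 590.5000; (r_i+r_j)·cross = 18.5·590.5000 = 10924.2500
edge 4: (1.5,38)→(0.5,20)  cross = 1.5·20 − 0.5·38 = 11.0000; (r_i+r_j)·cross = 2·11.0000 = 22.0000
Σcross = 757.2500 → A = |Σcross|/2 = 378.6250 mm²
Σ(r_i+r_j)·cross = 19792.8750 → first moment M = |Σ|/6 = 3298.8125
R_c = M/A = 3298.8125/378.6250 = 8.7126 mm
θ = 168° = 2.932153 rad
V = θ·R_c·A = 2.932153·8.7126·378.6250 = 9672.623 mm³

Volume = 9672.623 mm³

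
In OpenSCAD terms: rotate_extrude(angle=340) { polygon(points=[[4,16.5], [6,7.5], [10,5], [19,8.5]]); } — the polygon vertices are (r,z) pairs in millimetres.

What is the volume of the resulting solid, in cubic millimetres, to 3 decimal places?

Profile (r,z), 4 vertices: (4,16.5) (6,7.5) (10,5) (19,8.5)
edge 0: (4,16.5)→(6,7.5)  cross = 4·7.5 − 6·16.5 = -69.0000; (r_i+r_j)·cross = 10·-69.0000 = -690.0000
edge 1: (6,7.5)→(10,5)  cross = 6·5 − 10·7.5 = -45.0000; (r_i+r_j)·cross = 16·-45.0000 = -720.0000
edge 2: (10,5)→(19,8.5)  cross = 10·8.5 − 19·5 = -10.0000; (r_i+r_j)·cross = 29·-10.0000 = -290.0000
edge 3: (19,8.5)→(4,16.5)  cross = 19·16.5 − 4·8.5 = 279.5000; (r_i+r_j)·cross = 23·279.5000 = 6428.5000
Σcross = 155.5000 → A = |Σcross|/2 = 77.7500 mm²
Σ(r_i+r_j)·cross = 4728.5000 → first moment M = |Σ|/6 = 788.0833
R_c = M/A = 788.0833/77.7500 = 10.1361 mm
θ = 340° = 5.934119 rad
V = θ·R_c·A = 5.934119·10.1361·77.7500 = 4676.581 mm³

Volume = 4676.581 mm³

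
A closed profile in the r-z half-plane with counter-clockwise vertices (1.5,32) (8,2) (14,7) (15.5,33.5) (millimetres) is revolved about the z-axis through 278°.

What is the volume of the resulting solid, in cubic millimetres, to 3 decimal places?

Profile (r,z), 4 vertices: (1.5,32) (8,2) (14,7) (15.5,33.5)
edge 0: (1.5,32)→(8,2)  cross = 1.5·2 − 8·32 = -253.0000; (r_i+r_j)·cross = 9.5·-253.0000 = -2403.5000
edge 1: (8,2)→(14,7)  cross = 8·7 − 14·2 = 28.0000; (r_i+r_j)·cross = 22·28.0000 = 616.0000
edge 2: (14,7)→(15.5,33.5)  cross = 14·33.5 − 15.5·7 = 360.5000; (r_i+r_j)·cross = 29.5·360.5000 = 10634.7500
edge 3: (15.5,33.5)→(1.5,32)  cross = 15.5·32 − 1.5·33.5 = 445.7500; (r_i+r_j)·cross = 17·445.7500 = 7577.7500
Σcross = 581.2500 → A = |Σcross|/2 = 290.6250 mm²
Σ(r_i+r_j)·cross = 16425.0000 → first moment M = |Σ|/6 = 2737.5000
R_c = M/A = 2737.5000/290.6250 = 9.4194 mm
θ = 278° = 4.852015 rad
V = θ·R_c·A = 4.852015·9.4194·290.6250 = 13282.392 mm³

Volume = 13282.392 mm³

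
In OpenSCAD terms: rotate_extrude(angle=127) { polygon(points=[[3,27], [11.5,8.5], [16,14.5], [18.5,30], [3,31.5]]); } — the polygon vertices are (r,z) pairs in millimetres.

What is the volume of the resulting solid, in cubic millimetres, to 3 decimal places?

Profile (r,z), 5 vertices: (3,27) (11.5,8.5) (16,14.5) (18.5,30) (3,31.5)
edge 0: (3,27)→(11.5,8.5)  cross = 3·8.5 − 11.5·27 = -285.0000; (r_i+r_j)·cross = 14.5·-285.0000 = -4132.5000
edge 1: (11.5,8.5)→(16,14.5)  cross = 11.5·14.5 − 16·8.5 = 30.7500; (r_i+r_j)·cross = 27.5·30.7500 = 845.6250
edge 2: (16,14.5)→(18.5,30)  cross = 16·30 − 18.5·14.5 = 211.7500; (r_i+r_j)·cross = 34.5·211.7500 = 7305.3750
edge 3: (18.5,30)→(3,31.5)  cross = 18.5·31.5 − 3·30 = 492.7500; (r_i+r_j)·cross = 21.5·492.7500 = 10594.1250
edge 4: (3,31.5)→(3,27)  cross = 3·27 − 3·31.5 = -13.5000; (r_i+r_j)·cross = 6·-13.5000 = -81.0000
Σcross = 436.7500 → A = |Σcross|/2 = 218.3750 mm²
Σ(r_i+r_j)·cross = 14531.6250 → first moment M = |Σ|/6 = 2421.9375
R_c = M/A = 2421.9375/218.3750 = 11.0907 mm
θ = 127° = 2.216568 rad
V = θ·R_c·A = 2.216568·11.0907·218.3750 = 5368.390 mm³

Volume = 5368.390 mm³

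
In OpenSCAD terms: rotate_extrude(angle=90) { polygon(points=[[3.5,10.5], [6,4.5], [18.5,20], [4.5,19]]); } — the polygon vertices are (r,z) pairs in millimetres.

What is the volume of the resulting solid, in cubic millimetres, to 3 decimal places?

Volume = 1652.478 mm³

Profile (r,z), 4 vertices: (3.5,10.5) (6,4.5) (18.5,20) (4.5,19)
edge 0: (3.5,10.5)→(6,4.5)  cross = 3.5·4.5 − 6·10.5 = -47.2500; (r_i+r_j)·cross = 9.5·-47.2500 = -448.8750
edge 1: (6,4.5)→(18.5,20)  cross = 6·20 − 18.5·4.5 = 36.7500; (r_i+r_j)·cross = 24.5·36.7500 = 900.3750
edge 2: (18.5,20)→(4.5,19)  cross = 18.5·19 − 4.5·20 = 261.5000; (r_i+r_j)·cross = 23·261.5000 = 6014.5000
edge 3: (4.5,19)→(3.5,10.5)  cross = 4.5·10.5 − 3.5·19 = -19.2500; (r_i+r_j)·cross = 8·-19.2500 = -154.0000
Σcross = 231.7500 → A = |Σcross|/2 = 115.8750 mm²
Σ(r_i+r_j)·cross = 6312.0000 → first moment M = |Σ|/6 = 1052.0000
R_c = M/A = 1052.0000/115.8750 = 9.0787 mm
θ = 90° = 1.570796 rad
V = θ·R_c·A = 1.570796·9.0787·115.8750 = 1652.478 mm³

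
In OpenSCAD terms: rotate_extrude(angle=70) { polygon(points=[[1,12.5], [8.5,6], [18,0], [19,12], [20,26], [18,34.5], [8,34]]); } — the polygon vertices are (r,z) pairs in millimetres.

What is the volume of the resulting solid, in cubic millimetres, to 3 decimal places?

Profile (r,z), 7 vertices: (1,12.5) (8.5,6) (18,0) (19,12) (20,26) (18,34.5) (8,34)
edge 0: (1,12.5)→(8.5,6)  cross = 1·6 − 8.5·12.5 = -100.2500; (r_i+r_j)·cross = 9.5·-100.2500 = -952.3750
edge 1: (8.5,6)→(18,0)  cross = 8.5·0 − 18·6 = -108.0000; (r_i+r_j)·cross = 26.5·-108.0000 = -2862.0000
edge 2: (18,0)→(19,12)  cross = 18·12 − 19·0 = 216.0000; (r_i+r_j)·cross = 37·216.0000 = 7992.0000
edge 3: (19,12)→(20,26)  cross = 19·26 − 20·12 = 254.0000; (r_i+r_j)·cross = 39·254.0000 = 9906.0000
edge 4: (20,26)→(18,34.5)  cross = 20·34.5 − 18·26 = 222.0000; (r_i+r_j)·cross = 38·222.0000 = 8436.0000
edge 5: (18,34.5)→(8,34)  cross = 18·34 − 8·34.5 = 336.0000; (r_i+r_j)·cross = 26·336.0000 = 8736.0000
edge 6: (8,34)→(1,12.5)  cross = 8·12.5 − 1·34 = 66.0000; (r_i+r_j)·cross = 9·66.0000 = 594.0000
Σcross = 885.7500 → A = |Σcross|/2 = 442.8750 mm²
Σ(r_i+r_j)·cross = 31849.6250 → first moment M = |Σ|/6 = 5308.2708
R_c = M/A = 5308.2708/442.8750 = 11.9859 mm
θ = 70° = 1.221730 rad
V = θ·R_c·A = 1.221730·11.9859·442.8750 = 6485.276 mm³

Volume = 6485.276 mm³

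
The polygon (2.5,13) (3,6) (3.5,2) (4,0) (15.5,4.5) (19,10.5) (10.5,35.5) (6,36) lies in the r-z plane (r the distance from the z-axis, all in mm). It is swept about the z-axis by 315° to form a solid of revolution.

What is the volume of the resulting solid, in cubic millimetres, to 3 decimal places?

Volume = 20151.681 mm³

Profile (r,z), 8 vertices: (2.5,13) (3,6) (3.5,2) (4,0) (15.5,4.5) (19,10.5) (10.5,35.5) (6,36)
edge 0: (2.5,13)→(3,6)  cross = 2.5·6 − 3·13 = -24.0000; (r_i+r_j)·cross = 5.5·-24.0000 = -132.0000
edge 1: (3,6)→(3.5,2)  cross = 3·2 − 3.5·6 = -15.0000; (r_i+r_j)·cross = 6.5·-15.0000 = -97.5000
edge 2: (3.5,2)→(4,0)  cross = 3.5·0 − 4·2 = -8.0000; (r_i+r_j)·cross = 7.5·-8.0000 = -60.0000
edge 3: (4,0)→(15.5,4.5)  cross = 4·4.5 − 15.5·0 = 18.0000; (r_i+r_j)·cross = 19.5·18.0000 = 351.0000
edge 4: (15.5,4.5)→(19,10.5)  cross = 15.5·10.5 − 19·4.5 = 77.2500; (r_i+r_j)·cross = 34.5·77.2500 = 2665.1250
edge 5: (19,10.5)→(10.5,35.5)  cross = 19·35.5 − 10.5·10.5 = 564.2500; (r_i+r_j)·cross = 29.5·564.2500 = 16645.3750
edge 6: (10.5,35.5)→(6,36)  cross = 10.5·36 − 6·35.5 = 165.0000; (r_i+r_j)·cross = 16.5·165.0000 = 2722.5000
edge 7: (6,36)→(2.5,13)  cross = 6·13 − 2.5·36 = -12.0000; (r_i+r_j)·cross = 8.5·-12.0000 = -102.0000
Σcross = 765.5000 → A = |Σcross|/2 = 382.7500 mm²
Σ(r_i+r_j)·cross = 21992.5000 → first moment M = |Σ|/6 = 3665.4167
R_c = M/A = 3665.4167/382.7500 = 9.5765 mm
θ = 315° = 5.497787 rad
V = θ·R_c·A = 5.497787·9.5765·382.7500 = 20151.681 mm³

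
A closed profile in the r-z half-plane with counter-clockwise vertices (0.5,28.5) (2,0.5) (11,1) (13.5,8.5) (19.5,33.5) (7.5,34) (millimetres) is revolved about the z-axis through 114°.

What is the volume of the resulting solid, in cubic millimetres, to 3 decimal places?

Profile (r,z), 6 vertices: (0.5,28.5) (2,0.5) (11,1) (13.5,8.5) (19.5,33.5) (7.5,34)
edge 0: (0.5,28.5)→(2,0.5)  cross = 0.5·0.5 − 2·28.5 = -56.7500; (r_i+r_j)·cross = 2.5·-56.7500 = -141.8750
edge 1: (2,0.5)→(11,1)  cross = 2·1 − 11·0.5 = -3.5000; (r_i+r_j)·cross = 13·-3.5000 = -45.5000
edge 2: (11,1)→(13.5,8.5)  cross = 11·8.5 − 13.5·1 = 80.0000; (r_i+r_j)·cross = 24.5·80.0000 = 1960.0000
edge 3: (13.5,8.5)→(19.5,33.5)  cross = 13.5·33.5 − 19.5·8.5 = 286.5000; (r_i+r_j)·cross = 33·286.5000 = 9454.5000
edge 4: (19.5,33.5)→(7.5,34)  cross = 19.5·34 − 7.5·33.5 = 411.7500; (r_i+r_j)·cross = 27·411.7500 = 11117.2500
edge 5: (7.5,34)→(0.5,28.5)  cross = 7.5·28.5 − 0.5·34 = 196.7500; (r_i+r_j)·cross = 8·196.7500 = 1574.0000
Σcross = 914.7500 → A = |Σcross|/2 = 457.3750 mm²
Σ(r_i+r_j)·cross = 23918.3750 → first moment M = |Σ|/6 = 3986.3958
R_c = M/A = 3986.3958/457.3750 = 8.7158 mm
θ = 114° = 1.989675 rad
V = θ·R_c·A = 1.989675·8.7158·457.3750 = 7931.634 mm³

Volume = 7931.634 mm³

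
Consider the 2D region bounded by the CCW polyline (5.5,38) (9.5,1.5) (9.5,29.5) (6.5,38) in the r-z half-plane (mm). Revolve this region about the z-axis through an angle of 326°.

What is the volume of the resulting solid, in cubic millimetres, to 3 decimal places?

Profile (r,z), 4 vertices: (5.5,38) (9.5,1.5) (9.5,29.5) (6.5,38)
edge 0: (5.5,38)→(9.5,1.5)  cross = 5.5·1.5 − 9.5·38 = -352.7500; (r_i+r_j)·cross = 15·-352.7500 = -5291.2500
edge 1: (9.5,1.5)→(9.5,29.5)  cross = 9.5·29.5 − 9.5·1.5 = 266.0000; (r_i+r_j)·cross = 19·266.0000 = 5054.0000
edge 2: (9.5,29.5)→(6.5,38)  cross = 9.5·38 − 6.5·29.5 = 169.2500; (r_i+r_j)·cross = 16·169.2500 = 2708.0000
edge 3: (6.5,38)→(5.5,38)  cross = 6.5·38 − 5.5·38 = 38.0000; (r_i+r_j)·cross = 12·38.0000 = 456.0000
Σcross = 120.5000 → A = |Σcross|/2 = 60.2500 mm²
Σ(r_i+r_j)·cross = 2926.7500 → first moment M = |Σ|/6 = 487.7917
R_c = M/A = 487.7917/60.2500 = 8.0961 mm
θ = 326° = 5.689773 rad
V = θ·R_c·A = 5.689773·8.0961·60.2500 = 2775.424 mm³

Volume = 2775.424 mm³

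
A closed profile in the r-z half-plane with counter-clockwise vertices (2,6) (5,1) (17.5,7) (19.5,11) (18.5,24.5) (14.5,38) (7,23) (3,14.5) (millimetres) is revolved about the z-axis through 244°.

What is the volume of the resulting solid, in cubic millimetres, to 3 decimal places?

Volume = 18374.631 mm³

Profile (r,z), 8 vertices: (2,6) (5,1) (17.5,7) (19.5,11) (18.5,24.5) (14.5,38) (7,23) (3,14.5)
edge 0: (2,6)→(5,1)  cross = 2·1 − 5·6 = -28.0000; (r_i+r_j)·cross = 7·-28.0000 = -196.0000
edge 1: (5,1)→(17.5,7)  cross = 5·7 − 17.5·1 = 17.5000; (r_i+r_j)·cross = 22.5·17.5000 = 393.7500
edge 2: (17.5,7)→(19.5,11)  cross = 17.5·11 − 19.5·7 = 56.0000; (r_i+r_j)·cross = 37·56.0000 = 2072.0000
edge 3: (19.5,11)→(18.5,24.5)  cross = 19.5·24.5 − 18.5·11 = 274.2500; (r_i+r_j)·cross = 38·274.2500 = 10421.5000
edge 4: (18.5,24.5)→(14.5,38)  cross = 18.5·38 − 14.5·24.5 = 347.7500; (r_i+r_j)·cross = 33·347.7500 = 11475.7500
edge 5: (14.5,38)→(7,23)  cross = 14.5·23 − 7·38 = 67.5000; (r_i+r_j)·cross = 21.5·67.5000 = 1451.2500
edge 6: (7,23)→(3,14.5)  cross = 7·14.5 − 3·23 = 32.5000; (r_i+r_j)·cross = 10·32.5000 = 325.0000
edge 7: (3,14.5)→(2,6)  cross = 3·6 − 2·14.5 = -11.0000; (r_i+r_j)·cross = 5·-11.0000 = -55.0000
Σcross = 756.5000 → A = |Σcross|/2 = 378.2500 mm²
Σ(r_i+r_j)·cross = 25888.2500 → first moment M = |Σ|/6 = 4314.7083
R_c = M/A = 4314.7083/378.2500 = 11.4070 mm
θ = 244° = 4.258603 rad
V = θ·R_c·A = 4.258603·11.4070·378.2500 = 18374.631 mm³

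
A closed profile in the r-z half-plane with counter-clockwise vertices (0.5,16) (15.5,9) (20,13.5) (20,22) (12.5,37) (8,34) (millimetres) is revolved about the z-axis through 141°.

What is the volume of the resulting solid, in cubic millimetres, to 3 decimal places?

Volume = 9287.029 mm³

Profile (r,z), 6 vertices: (0.5,16) (15.5,9) (20,13.5) (20,22) (12.5,37) (8,34)
edge 0: (0.5,16)→(15.5,9)  cross = 0.5·9 − 15.5·16 = -243.5000; (r_i+r_j)·cross = 16·-243.5000 = -3896.0000
edge 1: (15.5,9)→(20,13.5)  cross = 15.5·13.5 − 20·9 = 29.2500; (r_i+r_j)·cross = 35.5·29.2500 = 1038.3750
edge 2: (20,13.5)→(20,22)  cross = 20·22 − 20·13.5 = 170.0000; (r_i+r_j)·cross = 40·170.0000 = 6800.0000
edge 3: (20,22)→(12.5,37)  cross = 20·37 − 12.5·22 = 465.0000; (r_i+r_j)·cross = 32.5·465.0000 = 15112.5000
edge 4: (12.5,37)→(8,34)  cross = 12.5·34 − 8·37 = 129.0000; (r_i+r_j)·cross = 20.5·129.0000 = 2644.5000
edge 5: (8,34)→(0.5,16)  cross = 8·16 − 0.5·34 = 111.0000; (r_i+r_j)·cross = 8.5·111.0000 = 943.5000
Σcross = 660.7500 → A = |Σcross|/2 = 330.3750 mm²
Σ(r_i+r_j)·cross = 22642.8750 → first moment M = |Σ|/6 = 3773.8125
R_c = M/A = 3773.8125/330.3750 = 11.4228 mm
θ = 141° = 2.460914 rad
V = θ·R_c·A = 2.460914·11.4228·330.3750 = 9287.029 mm³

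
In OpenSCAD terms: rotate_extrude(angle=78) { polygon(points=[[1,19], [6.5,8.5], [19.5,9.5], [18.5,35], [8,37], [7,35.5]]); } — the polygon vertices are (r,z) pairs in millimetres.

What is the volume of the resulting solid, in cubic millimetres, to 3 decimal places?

Volume = 6254.130 mm³

Profile (r,z), 6 vertices: (1,19) (6.5,8.5) (19.5,9.5) (18.5,35) (8,37) (7,35.5)
edge 0: (1,19)→(6.5,8.5)  cross = 1·8.5 − 6.5·19 = -115.0000; (r_i+r_j)·cross = 7.5·-115.0000 = -862.5000
edge 1: (6.5,8.5)→(19.5,9.5)  cross = 6.5·9.5 − 19.5·8.5 = -104.0000; (r_i+r_j)·cross = 26·-104.0000 = -2704.0000
edge 2: (19.5,9.5)→(18.5,35)  cross = 19.5·35 − 18.5·9.5 = 506.7500; (r_i+r_j)·cross = 38·506.7500 = 19256.5000
edge 3: (18.5,35)→(8,37)  cross = 18.5·37 − 8·35 = 404.5000; (r_i+r_j)·cross = 26.5·404.5000 = 10719.2500
edge 4: (8,37)→(7,35.5)  cross = 8·35.5 − 7·37 = 25.0000; (r_i+r_j)·cross = 15·25.0000 = 375.0000
edge 5: (7,35.5)→(1,19)  cross = 7·19 − 1·35.5 = 97.5000; (r_i+r_j)·cross = 8·97.5000 = 780.0000
Σcross = 814.7500 → A = |Σcross|/2 = 407.3750 mm²
Σ(r_i+r_j)·cross = 27564.2500 → first moment M = |Σ|/6 = 4594.0417
R_c = M/A = 4594.0417/407.3750 = 11.2772 mm
θ = 78° = 1.361357 rad
V = θ·R_c·A = 1.361357·11.2772·407.3750 = 6254.130 mm³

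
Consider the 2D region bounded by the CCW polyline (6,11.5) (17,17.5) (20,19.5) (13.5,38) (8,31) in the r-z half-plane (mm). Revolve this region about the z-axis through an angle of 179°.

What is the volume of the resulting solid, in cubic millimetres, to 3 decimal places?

Volume = 7821.218 mm³

Profile (r,z), 5 vertices: (6,11.5) (17,17.5) (20,19.5) (13.5,38) (8,31)
edge 0: (6,11.5)→(17,17.5)  cross = 6·17.5 − 17·11.5 = -90.5000; (r_i+r_j)·cross = 23·-90.5000 = -2081.5000
edge 1: (17,17.5)→(20,19.5)  cross = 17·19.5 − 20·17.5 = -18.5000; (r_i+r_j)·cross = 37·-18.5000 = -684.5000
edge 2: (20,19.5)→(13.5,38)  cross = 20·38 − 13.5·19.5 = 496.7500; (r_i+r_j)·cross = 33.5·496.7500 = 16641.1250
edge 3: (13.5,38)→(8,31)  cross = 13.5·31 − 8·38 = 114.5000; (r_i+r_j)·cross = 21.5·114.5000 = 2461.7500
edge 4: (8,31)→(6,11.5)  cross = 8·11.5 − 6·31 = -94.0000; (r_i+r_j)·cross = 14·-94.0000 = -1316.0000
Σcross = 408.2500 → A = |Σcross|/2 = 204.1250 mm²
Σ(r_i+r_j)·cross = 15020.8750 → first moment M = |Σ|/6 = 2503.4792
R_c = M/A = 2503.4792/204.1250 = 12.2644 mm
θ = 179° = 3.124139 rad
V = θ·R_c·A = 3.124139·12.2644·204.1250 = 7821.218 mm³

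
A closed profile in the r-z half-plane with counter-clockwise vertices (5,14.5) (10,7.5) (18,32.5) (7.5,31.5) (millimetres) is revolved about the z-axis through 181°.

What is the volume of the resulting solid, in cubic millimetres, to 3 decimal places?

Profile (r,z), 4 vertices: (5,14.5) (10,7.5) (18,32.5) (7.5,31.5)
edge 0: (5,14.5)→(10,7.5)  cross = 5·7.5 − 10·14.5 = -107.5000; (r_i+r_j)·cross = 15·-107.5000 = -1612.5000
edge 1: (10,7.5)→(18,32.5)  cross = 10·32.5 − 18·7.5 = 190.0000; (r_i+r_j)·cross = 28·190.0000 = 5320.0000
edge 2: (18,32.5)→(7.5,31.5)  cross = 18·31.5 − 7.5·32.5 = 323.2500; (r_i+r_j)·cross = 25.5·323.2500 = 8242.8750
edge 3: (7.5,31.5)→(5,14.5)  cross = 7.5·14.5 − 5·31.5 = -48.7500; (r_i+r_j)·cross = 12.5·-48.7500 = -609.3750
Σcross = 357.0000 → A = |Σcross|/2 = 178.5000 mm²
Σ(r_i+r_j)·cross = 11341.0000 → first moment M = |Σ|/6 = 1890.1667
R_c = M/A = 1890.1667/178.5000 = 10.5892 mm
θ = 181° = 3.159046 rad
V = θ·R_c·A = 3.159046·10.5892·178.5000 = 5971.123 mm³

Volume = 5971.123 mm³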